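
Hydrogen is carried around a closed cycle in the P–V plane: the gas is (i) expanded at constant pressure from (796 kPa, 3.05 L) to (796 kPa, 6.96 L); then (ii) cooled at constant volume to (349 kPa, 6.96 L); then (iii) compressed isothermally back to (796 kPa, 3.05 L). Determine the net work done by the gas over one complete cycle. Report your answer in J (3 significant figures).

Leg (i): W = PΔV = (796)(6.96 − 3.05) = 3112 J.
Leg (ii): W = 0.
Leg (iii): W = PᵢVᵢ ln(V_f/Vᵢ) = (2429) ln(3.05/6.96) = -2004 J.
W_net = 3112 − 2004 = 1108 J.

W_net ≈ 1110 J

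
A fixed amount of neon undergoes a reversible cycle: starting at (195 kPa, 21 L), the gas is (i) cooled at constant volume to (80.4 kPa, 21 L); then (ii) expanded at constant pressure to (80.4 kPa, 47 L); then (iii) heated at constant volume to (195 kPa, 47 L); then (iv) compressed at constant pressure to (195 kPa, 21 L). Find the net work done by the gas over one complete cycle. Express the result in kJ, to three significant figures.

W_net ≈ -2.98 kJ

Constant-volume legs do no work.
W(ii) = (80.4)(47 − 21) = 2090 J; W(iv) = (195)(21 − 47) = -5070 J.
W_net = 2090 − 5070 = -2980 J (the counter-clockwise enclosed area).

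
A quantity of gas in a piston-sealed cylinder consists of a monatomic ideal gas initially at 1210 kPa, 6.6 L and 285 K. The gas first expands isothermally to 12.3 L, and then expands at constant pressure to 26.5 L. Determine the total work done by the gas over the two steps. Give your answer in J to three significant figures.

W_total ≈ 14200 J

Step 1 (isothermal): W = P₁V₁ ln(V₂/V₁) = (7986) ln(12.3/6.6) = 4972 J.
After step 1: P = 649.3 kPa, V = 12.3 L, T = 285 K.
Step 2 (isobaric): W = PΔV = (649.3 kPa)(26.5 − 12.3 L) = 9220 J.
W_total = 4972 + 9220 = 14191 J.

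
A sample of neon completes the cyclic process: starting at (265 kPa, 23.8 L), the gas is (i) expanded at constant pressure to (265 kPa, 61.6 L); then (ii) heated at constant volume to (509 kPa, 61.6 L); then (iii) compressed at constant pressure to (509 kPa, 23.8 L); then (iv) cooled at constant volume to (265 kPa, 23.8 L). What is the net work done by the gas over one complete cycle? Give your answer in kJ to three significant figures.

W_net ≈ -9.22 kJ

Constant-volume legs do no work.
W(i) = (265)(61.6 − 23.8) = 10017 J; W(iii) = (509)(23.8 − 61.6) = -19240 J.
W_net = 10017 − 19240 = -9223 J (the counter-clockwise enclosed area).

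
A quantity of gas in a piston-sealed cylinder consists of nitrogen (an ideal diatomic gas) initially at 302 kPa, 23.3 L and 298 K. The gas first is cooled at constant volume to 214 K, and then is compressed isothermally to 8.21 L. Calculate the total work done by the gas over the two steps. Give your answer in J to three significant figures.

W_total ≈ -5270 J

Step 1 (isochoric): W = 0 (constant volume).
After step 1: P = 216.9 kPa (V unchanged).
Step 2 (isothermal): W = P₁V₁ ln(V₂/V₁) = (5053) ln(8.21/23.3) = -5271 J.
W_total = 0 − 5271 = -5271 J.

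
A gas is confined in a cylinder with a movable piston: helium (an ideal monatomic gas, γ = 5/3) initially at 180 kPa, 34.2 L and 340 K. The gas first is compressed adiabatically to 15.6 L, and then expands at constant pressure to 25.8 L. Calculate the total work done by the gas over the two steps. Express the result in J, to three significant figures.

W_total ≈ 443 J

Step 1 (adiabatic): W = (P₁V₁ − P₂V₂)/(γ−1) = (6156 − 10389)/0.667 = -6349 J.
After step 1: P = 666 kPa, V = 15.6 L, T = 573.8 K.
Step 2 (isobaric): W = PΔV = (666 kPa)(25.8 − 15.6 L) = 6793 J.
W_total = -6349 + 6793 = 443.5 J.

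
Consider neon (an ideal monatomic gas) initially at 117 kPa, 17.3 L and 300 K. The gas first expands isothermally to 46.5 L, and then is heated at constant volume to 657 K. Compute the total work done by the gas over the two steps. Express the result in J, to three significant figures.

Step 1 (isothermal): W = P₁V₁ ln(V₂/V₁) = (2024) ln(46.5/17.3) = 2001 J.
Step 2 (isochoric): W = 0 (constant volume).
W_total = 2001 + 0 = 2001 J.

W_total ≈ 2000 J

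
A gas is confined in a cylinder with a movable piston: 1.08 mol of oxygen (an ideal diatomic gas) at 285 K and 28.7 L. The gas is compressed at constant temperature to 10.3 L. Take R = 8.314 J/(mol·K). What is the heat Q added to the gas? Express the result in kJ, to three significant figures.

Isothermal ⇒ ΔU = 0, so Q = W = nRT ln(V₂/V₁).
Q = (1.08)(8.314)(285) ln(10.3/28.7) = 2559 × -1.025 = -2622 J.

Q ≈ -2.62 kJ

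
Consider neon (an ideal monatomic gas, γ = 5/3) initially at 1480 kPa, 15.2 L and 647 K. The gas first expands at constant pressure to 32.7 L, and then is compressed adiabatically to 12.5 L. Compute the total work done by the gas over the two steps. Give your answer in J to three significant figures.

Step 1 (isobaric): W = PΔV = (1480 kPa)(32.7 − 15.2 L) = 25900 J.
After step 1: P = 1480 kPa, V = 32.7 L, T = 1392 K.
Step 2 (adiabatic): W = (P₁V₁ − P₂V₂)/(γ−1) = (48396 − 91883)/0.667 = -65230 J.
W_total = 25900 − 65230 = -39330 J.

W_total ≈ -39300 J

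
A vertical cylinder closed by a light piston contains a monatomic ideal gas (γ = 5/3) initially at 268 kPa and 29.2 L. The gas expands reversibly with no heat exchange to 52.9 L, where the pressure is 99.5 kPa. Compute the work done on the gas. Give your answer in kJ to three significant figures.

W ≈ -3.84 kJ

Adiabatic: W = (P₁V₁ − P₂V₂)/(γ − 1) with γ = 5/3.
P₁V₁ = 7826 J, P₂V₂ = 5264 J.
W = (7826 − 5264) / 0.6667 = 3843 J.
Work on gas = −W_by = -3843 J.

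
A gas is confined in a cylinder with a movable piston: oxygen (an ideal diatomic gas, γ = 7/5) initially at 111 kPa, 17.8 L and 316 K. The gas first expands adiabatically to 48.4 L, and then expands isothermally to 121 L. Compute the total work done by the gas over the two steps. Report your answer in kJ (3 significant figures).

W_total ≈ 2.84 kJ

Step 1 (adiabatic): W = (P₁V₁ − P₂V₂)/(γ−1) = (1976 − 1324)/0.4 = 1629 J.
After step 1: P = 27.36 kPa, V = 48.4 L, T = 211.8 K.
Step 2 (isothermal): W = P₁V₁ ln(V₂/V₁) = (1324) ln(121/48.4) = 1213 J.
W_total = 1629 + 1213 = 2842 J.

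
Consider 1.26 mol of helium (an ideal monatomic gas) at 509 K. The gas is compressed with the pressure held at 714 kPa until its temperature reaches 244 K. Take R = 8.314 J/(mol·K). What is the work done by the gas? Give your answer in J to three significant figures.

W ≈ -2780 J

Isobaric: W = P ΔV = nR ΔT.
W = (1.26)(8.314)(244 − 509) = -2776 J.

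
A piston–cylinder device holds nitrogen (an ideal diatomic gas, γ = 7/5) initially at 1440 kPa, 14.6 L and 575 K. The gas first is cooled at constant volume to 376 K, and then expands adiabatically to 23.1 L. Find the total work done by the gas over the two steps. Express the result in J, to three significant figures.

Step 1 (isochoric): W = 0 (constant volume).
After step 1: P = 941.6 kPa (V unchanged).
Step 2 (adiabatic): W = (P₁V₁ − P₂V₂)/(γ−1) = (13748 − 11443)/0.4 = 5763 J.
W_total = 0 + 5763 = 5763 J.

W_total ≈ 5760 J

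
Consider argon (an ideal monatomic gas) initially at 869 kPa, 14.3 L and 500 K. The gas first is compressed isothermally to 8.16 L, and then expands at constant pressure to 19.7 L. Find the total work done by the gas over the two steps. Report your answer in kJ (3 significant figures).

W_total ≈ 10.6 kJ

Step 1 (isothermal): W = P₁V₁ ln(V₂/V₁) = (12427) ln(8.16/14.3) = -6972 J.
After step 1: P = 1523 kPa, V = 8.16 L, T = 500 K.
Step 2 (isobaric): W = PΔV = (1523 kPa)(19.7 − 8.16 L) = 17574 J.
W_total = -6972 + 17574 = 10602 J.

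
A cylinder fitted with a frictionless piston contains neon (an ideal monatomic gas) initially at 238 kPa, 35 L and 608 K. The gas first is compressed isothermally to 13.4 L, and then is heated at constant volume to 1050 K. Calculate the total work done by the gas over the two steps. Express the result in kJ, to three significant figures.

Step 1 (isothermal): W = P₁V₁ ln(V₂/V₁) = (8330) ln(13.4/35) = -7998 J.
Step 2 (isochoric): W = 0 (constant volume).
W_total = -7998 + 0 = -7998 J.

W_total ≈ -8.00 kJ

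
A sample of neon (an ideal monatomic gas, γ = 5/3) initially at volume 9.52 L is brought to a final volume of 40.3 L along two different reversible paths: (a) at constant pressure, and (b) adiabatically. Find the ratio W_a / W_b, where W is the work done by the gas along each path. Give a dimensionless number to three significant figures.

W_a / W_b ≈ 3.49

Path (a) isobaric: W = P₁(V₂ − V₁) → W_a/(P₁V₁) = 3.233.
Path (b) adiabatic: W = P₁V₁(1 − (V₁/V₂)^(γ−1))/(γ−1) → W_b/(P₁V₁) = 0.9268.
W_a / W_b = 3.233 / 0.9268 = 3.489.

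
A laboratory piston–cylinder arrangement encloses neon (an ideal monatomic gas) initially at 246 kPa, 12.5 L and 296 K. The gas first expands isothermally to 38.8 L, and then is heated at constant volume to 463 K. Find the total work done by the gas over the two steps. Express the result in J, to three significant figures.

Step 1 (isothermal): W = P₁V₁ ln(V₂/V₁) = (3075) ln(38.8/12.5) = 3483 J.
Step 2 (isochoric): W = 0 (constant volume).
W_total = 3483 + 0 = 3483 J.

W_total ≈ 3480 J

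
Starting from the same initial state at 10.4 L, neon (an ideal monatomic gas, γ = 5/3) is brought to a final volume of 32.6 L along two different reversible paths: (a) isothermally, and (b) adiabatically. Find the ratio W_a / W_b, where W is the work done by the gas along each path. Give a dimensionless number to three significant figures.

Path (a) isothermal: W = P₁V₁ ln(V₂/V₁) → W_a/(P₁V₁) = 1.143.
Path (b) adiabatic: W = P₁V₁(1 − (V₁/V₂)^(γ−1))/(γ−1) → W_b/(P₁V₁) = 0.7997.
W_a / W_b = 1.143 / 0.7997 = 1.429.

W_a / W_b ≈ 1.43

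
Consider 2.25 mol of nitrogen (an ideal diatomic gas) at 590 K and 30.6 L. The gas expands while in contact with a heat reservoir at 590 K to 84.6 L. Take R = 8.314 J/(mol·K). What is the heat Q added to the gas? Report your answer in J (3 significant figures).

Isothermal ⇒ ΔU = 0, so Q = W = nRT ln(V₂/V₁).
Q = (2.25)(8.314)(590) ln(84.6/30.6) = 11037 × 1.017 = 11224 J.

Q ≈ 11200 J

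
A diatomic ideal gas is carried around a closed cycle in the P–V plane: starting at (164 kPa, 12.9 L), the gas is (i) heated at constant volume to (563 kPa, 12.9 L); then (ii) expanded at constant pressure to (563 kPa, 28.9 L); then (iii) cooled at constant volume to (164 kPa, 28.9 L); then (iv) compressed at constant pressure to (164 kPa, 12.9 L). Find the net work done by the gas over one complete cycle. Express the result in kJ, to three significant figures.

Constant-volume legs do no work.
W(ii) = (563)(28.9 − 12.9) = 9008 J; W(iv) = (164)(12.9 − 28.9) = -2624 J.
W_net = 9008 − 2624 = 6384 J (the clockwise enclosed area).

W_net ≈ 6.38 kJ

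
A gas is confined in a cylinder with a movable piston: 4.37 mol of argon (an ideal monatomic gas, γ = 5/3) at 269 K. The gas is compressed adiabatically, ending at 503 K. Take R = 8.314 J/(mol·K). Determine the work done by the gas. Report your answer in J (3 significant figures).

W ≈ -12800 J

Adiabatic ⇒ Q = 0, so W_by = −ΔU = nCᵥ(T₁ − T₂).
Cᵥ = 3R/2 = 12.47 J/(mol·K).
W = (4.37)(12.47)(269 − 503) = -12753 J.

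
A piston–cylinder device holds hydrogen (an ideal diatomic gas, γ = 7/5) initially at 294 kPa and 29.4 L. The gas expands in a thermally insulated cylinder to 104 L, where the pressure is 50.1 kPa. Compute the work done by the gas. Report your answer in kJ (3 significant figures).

W ≈ 8.58 kJ

Adiabatic: W = (P₁V₁ − P₂V₂)/(γ − 1) with γ = 7/5.
P₁V₁ = 8644 J, P₂V₂ = 5210 J.
W = (8644 − 5210) / 0.4 = 8583 J.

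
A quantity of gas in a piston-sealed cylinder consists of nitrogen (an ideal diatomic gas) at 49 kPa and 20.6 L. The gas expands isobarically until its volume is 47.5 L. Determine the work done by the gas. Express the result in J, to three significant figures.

W ≈ 1320 J

Isobaric: W = P ΔV.
W = (49 kPa)(47.5 − 20.6 L) = (49)(26.9) = 1318 J.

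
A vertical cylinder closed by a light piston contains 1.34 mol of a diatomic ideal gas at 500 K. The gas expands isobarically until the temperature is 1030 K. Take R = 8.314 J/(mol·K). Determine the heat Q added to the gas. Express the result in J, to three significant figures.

Isobaric: W = nRΔT = (1.34)(8.314)(530) = 5905 J.
ΔU = nCᵥΔT with Cᵥ = 5R/2: ΔU = (1.34)(20.79)(530) = 14762 J.
Q = ΔU + W = 14762 + 5905 = 20666 J.

Q ≈ 20700 J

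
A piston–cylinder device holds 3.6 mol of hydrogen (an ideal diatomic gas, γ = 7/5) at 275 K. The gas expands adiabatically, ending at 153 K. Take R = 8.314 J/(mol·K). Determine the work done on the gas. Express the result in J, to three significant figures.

Adiabatic ⇒ Q = 0, so W_by = −ΔU = nCᵥ(T₁ − T₂).
Cᵥ = 5R/2 = 20.79 J/(mol·K).
W = (3.6)(20.79)(275 − 153) = 9129 J.
Work on gas = −W_by = -9129 J.

W ≈ -9130 J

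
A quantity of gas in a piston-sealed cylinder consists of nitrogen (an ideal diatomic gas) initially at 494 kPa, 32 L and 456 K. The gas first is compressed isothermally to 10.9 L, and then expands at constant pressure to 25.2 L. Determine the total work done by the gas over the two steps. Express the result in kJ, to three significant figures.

Step 1 (isothermal): W = P₁V₁ ln(V₂/V₁) = (15808) ln(10.9/32) = -17025 J.
After step 1: P = 1450 kPa, V = 10.9 L, T = 456 K.
Step 2 (isobaric): W = PΔV = (1450 kPa)(25.2 − 10.9 L) = 20739 J.
W_total = -17025 + 20739 = 3714 J.

W_total ≈ 3.71 kJ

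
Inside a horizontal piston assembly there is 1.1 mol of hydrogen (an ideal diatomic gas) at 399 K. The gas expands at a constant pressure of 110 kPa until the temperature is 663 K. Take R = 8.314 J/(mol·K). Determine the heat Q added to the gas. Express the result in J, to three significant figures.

Q ≈ 8450 J

Isobaric: W = nRΔT = (1.1)(8.314)(264) = 2414 J.
ΔU = nCᵥΔT with Cᵥ = 5R/2: ΔU = (1.1)(20.79)(264) = 6036 J.
Q = ΔU + W = 6036 + 2414 = 8450 J.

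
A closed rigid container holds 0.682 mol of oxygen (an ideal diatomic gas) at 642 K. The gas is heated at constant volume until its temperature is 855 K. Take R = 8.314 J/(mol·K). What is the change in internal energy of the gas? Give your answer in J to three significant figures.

ΔU ≈ 3020 J

Constant volume ⇒ W = 0, so Q = ΔU = nCᵥΔT with Cᵥ = 5R/2 = 20.79 J/(mol·K).
ΔU = (0.682)(20.79)(855 − 642) = 3019 J.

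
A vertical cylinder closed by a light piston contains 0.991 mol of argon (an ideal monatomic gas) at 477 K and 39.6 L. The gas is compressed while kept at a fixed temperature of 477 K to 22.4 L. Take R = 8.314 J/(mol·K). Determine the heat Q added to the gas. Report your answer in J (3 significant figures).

Isothermal ⇒ ΔU = 0, so Q = W = nRT ln(V₂/V₁).
Q = (0.991)(8.314)(477) ln(22.4/39.6) = 3930 × -0.5698 = -2239 J.

Q ≈ -2240 J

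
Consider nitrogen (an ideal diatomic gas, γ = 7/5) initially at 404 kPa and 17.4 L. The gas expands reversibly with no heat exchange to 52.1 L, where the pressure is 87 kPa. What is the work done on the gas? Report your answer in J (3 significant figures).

Adiabatic: W = (P₁V₁ − P₂V₂)/(γ − 1) with γ = 7/5.
P₁V₁ = 7030 J, P₂V₂ = 4533 J.
W = (7030 − 4533) / 0.4 = 6242 J.
Work on gas = −W_by = -6242 J.

W ≈ -6240 J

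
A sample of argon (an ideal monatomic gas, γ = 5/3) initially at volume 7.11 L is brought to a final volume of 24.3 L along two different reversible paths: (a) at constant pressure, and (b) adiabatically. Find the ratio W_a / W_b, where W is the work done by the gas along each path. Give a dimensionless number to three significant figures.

Path (a) isobaric: W = P₁(V₂ − V₁) → W_a/(P₁V₁) = 2.418.
Path (b) adiabatic: W = P₁V₁(1 − (V₁/V₂)^(γ−1))/(γ−1) → W_b/(P₁V₁) = 0.8389.
W_a / W_b = 2.418 / 0.8389 = 2.882.

W_a / W_b ≈ 2.88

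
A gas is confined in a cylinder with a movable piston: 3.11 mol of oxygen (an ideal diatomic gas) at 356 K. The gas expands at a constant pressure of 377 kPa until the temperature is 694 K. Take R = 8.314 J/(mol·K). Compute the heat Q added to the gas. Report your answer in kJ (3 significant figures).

Q ≈ 30.6 kJ

Isobaric: W = nRΔT = (3.11)(8.314)(338) = 8740 J.
ΔU = nCᵥΔT with Cᵥ = 5R/2: ΔU = (3.11)(20.79)(338) = 21849 J.
Q = ΔU + W = 21849 + 8740 = 30588 J.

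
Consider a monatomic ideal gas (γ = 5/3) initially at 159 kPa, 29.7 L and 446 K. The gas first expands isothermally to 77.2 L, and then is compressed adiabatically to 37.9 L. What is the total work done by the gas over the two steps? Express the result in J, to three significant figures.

Step 1 (isothermal): W = P₁V₁ ln(V₂/V₁) = (4722) ln(77.2/29.7) = 4511 J.
After step 1: P = 61.17 kPa, V = 77.2 L, T = 446 K.
Step 2 (adiabatic): W = (P₁V₁ − P₂V₂)/(γ−1) = (4722 − 7588)/0.667 = -4299 J.
W_total = 4511 − 4299 = 212.1 J.

W_total ≈ 212 J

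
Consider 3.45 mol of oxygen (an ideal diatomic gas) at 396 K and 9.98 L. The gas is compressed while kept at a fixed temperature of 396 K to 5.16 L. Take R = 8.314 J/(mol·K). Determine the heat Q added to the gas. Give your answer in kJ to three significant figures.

Q ≈ -7.49 kJ

Isothermal ⇒ ΔU = 0, so Q = W = nRT ln(V₂/V₁).
Q = (3.45)(8.314)(396) ln(5.16/9.98) = 11359 × -0.6596 = -7493 J.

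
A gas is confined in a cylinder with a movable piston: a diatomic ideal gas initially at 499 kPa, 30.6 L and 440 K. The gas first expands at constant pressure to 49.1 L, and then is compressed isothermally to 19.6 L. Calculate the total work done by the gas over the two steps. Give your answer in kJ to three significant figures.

W_total ≈ -13.3 kJ

Step 1 (isobaric): W = PΔV = (499 kPa)(49.1 − 30.6 L) = 9232 J.
After step 1: P = 499 kPa, V = 49.1 L, T = 706 K.
Step 2 (isothermal): W = P₁V₁ ln(V₂/V₁) = (24501) ln(19.6/49.1) = -22500 J.
W_total = 9232 − 22500 = -13268 J.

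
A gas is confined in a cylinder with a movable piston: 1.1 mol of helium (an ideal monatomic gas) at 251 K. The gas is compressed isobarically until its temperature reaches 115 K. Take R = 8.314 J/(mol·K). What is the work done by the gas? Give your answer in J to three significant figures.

Isobaric: W = P ΔV = nR ΔT.
W = (1.1)(8.314)(115 − 251) = -1244 J.

W ≈ -1240 J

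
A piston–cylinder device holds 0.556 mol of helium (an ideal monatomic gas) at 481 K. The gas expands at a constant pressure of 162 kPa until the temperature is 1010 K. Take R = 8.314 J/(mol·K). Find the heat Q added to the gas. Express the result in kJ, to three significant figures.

Q ≈ 6.11 kJ

Isobaric: W = nRΔT = (0.556)(8.314)(529) = 2445 J.
ΔU = nCᵥΔT with Cᵥ = 3R/2: ΔU = (0.556)(12.47)(529) = 3668 J.
Q = ΔU + W = 3668 + 2445 = 6113 J.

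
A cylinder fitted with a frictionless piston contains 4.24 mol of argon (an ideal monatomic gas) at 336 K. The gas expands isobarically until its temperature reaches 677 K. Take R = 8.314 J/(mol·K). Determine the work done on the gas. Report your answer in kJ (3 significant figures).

Isobaric: W = P ΔV = nR ΔT.
W = (4.24)(8.314)(677 − 336) = 12021 J.
Work on gas = −W_by = -12021 J.

W ≈ -12.0 kJ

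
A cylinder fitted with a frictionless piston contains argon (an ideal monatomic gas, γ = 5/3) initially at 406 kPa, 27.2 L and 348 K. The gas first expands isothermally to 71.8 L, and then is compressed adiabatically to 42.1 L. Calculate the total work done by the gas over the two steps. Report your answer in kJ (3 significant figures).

W_total ≈ 3.64 kJ

Step 1 (isothermal): W = P₁V₁ ln(V₂/V₁) = (11043) ln(71.8/27.2) = 10719 J.
After step 1: P = 153.8 kPa, V = 71.8 L, T = 348 K.
Step 2 (adiabatic): W = (P₁V₁ − P₂V₂)/(γ−1) = (11043 − 15764)/0.667 = -7081 J.
W_total = 10719 − 7081 = 3639 J.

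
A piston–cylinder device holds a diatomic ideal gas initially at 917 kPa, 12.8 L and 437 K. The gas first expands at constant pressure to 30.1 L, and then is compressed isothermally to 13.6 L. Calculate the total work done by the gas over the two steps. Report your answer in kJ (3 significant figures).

W_total ≈ -6.06 kJ

Step 1 (isobaric): W = PΔV = (917 kPa)(30.1 − 12.8 L) = 15864 J.
After step 1: P = 917 kPa, V = 30.1 L, T = 1028 K.
Step 2 (isothermal): W = P₁V₁ ln(V₂/V₁) = (27602) ln(13.6/30.1) = -21928 J.
W_total = 15864 − 21928 = -6064 J.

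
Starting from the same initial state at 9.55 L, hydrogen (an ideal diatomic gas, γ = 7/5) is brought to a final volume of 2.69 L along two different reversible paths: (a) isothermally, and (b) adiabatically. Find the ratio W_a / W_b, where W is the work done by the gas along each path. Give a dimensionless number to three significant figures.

W_a / W_b ≈ 0.768

Path (a) isothermal: W = P₁V₁ ln(V₂/V₁) → W_a/(P₁V₁) = -1.267.
Path (b) adiabatic: W = P₁V₁(1 − (V₁/V₂)^(γ−1))/(γ−1) → W_b/(P₁V₁) = -1.65.
W_a / W_b = -1.267 / -1.65 = 0.7679.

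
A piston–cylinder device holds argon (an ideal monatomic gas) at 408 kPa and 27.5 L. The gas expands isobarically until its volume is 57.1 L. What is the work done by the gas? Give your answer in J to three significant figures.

Isobaric: W = P ΔV.
W = (408 kPa)(57.1 − 27.5 L) = (408)(29.6) = 12077 J.

W ≈ 12100 J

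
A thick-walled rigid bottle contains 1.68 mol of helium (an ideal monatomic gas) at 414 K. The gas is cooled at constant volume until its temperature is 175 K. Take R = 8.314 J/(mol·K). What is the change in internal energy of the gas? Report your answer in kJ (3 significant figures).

ΔU ≈ -5.01 kJ

Constant volume ⇒ W = 0, so Q = ΔU = nCᵥΔT with Cᵥ = 3R/2 = 12.47 J/(mol·K).
ΔU = (1.68)(12.47)(175 − 414) = -5007 J.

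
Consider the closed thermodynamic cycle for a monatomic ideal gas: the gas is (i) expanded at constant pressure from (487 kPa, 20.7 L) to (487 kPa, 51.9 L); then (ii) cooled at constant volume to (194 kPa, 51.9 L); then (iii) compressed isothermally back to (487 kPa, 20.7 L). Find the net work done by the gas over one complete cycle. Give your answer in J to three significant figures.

W_net ≈ 5940 J

Leg (i): W = PΔV = (487)(51.9 − 20.7) = 15194 J.
Leg (ii): W = 0.
Leg (iii): W = PᵢVᵢ ln(V_f/Vᵢ) = (10069) ln(20.7/51.9) = -9255 J.
W_net = 15194 − 9255 = 5939 J.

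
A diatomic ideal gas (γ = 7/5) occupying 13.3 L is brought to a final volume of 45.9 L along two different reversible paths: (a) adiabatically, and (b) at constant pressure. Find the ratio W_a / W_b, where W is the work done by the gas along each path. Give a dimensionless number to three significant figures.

W_a / W_b ≈ 0.399

Path (a) adiabatic: W = P₁V₁(1 − (V₁/V₂)^(γ−1))/(γ−1) → W_a/(P₁V₁) = 0.9768.
Path (b) isobaric: W = P₁(V₂ − V₁) → W_b/(P₁V₁) = 2.451.
W_a / W_b = 0.9768 / 2.451 = 0.3985.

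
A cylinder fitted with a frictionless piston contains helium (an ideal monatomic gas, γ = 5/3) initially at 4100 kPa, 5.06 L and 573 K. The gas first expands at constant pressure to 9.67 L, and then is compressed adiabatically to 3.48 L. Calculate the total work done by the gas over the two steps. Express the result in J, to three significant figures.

W_total ≈ -39200 J

Step 1 (isobaric): W = PΔV = (4100 kPa)(9.67 − 5.06 L) = 18901 J.
After step 1: P = 4100 kPa, V = 9.67 L, T = 1095 K.
Step 2 (adiabatic): W = (P₁V₁ − P₂V₂)/(γ−1) = (39647 − 78363)/0.667 = -58073 J.
W_total = 18901 − 58073 = -39172 J.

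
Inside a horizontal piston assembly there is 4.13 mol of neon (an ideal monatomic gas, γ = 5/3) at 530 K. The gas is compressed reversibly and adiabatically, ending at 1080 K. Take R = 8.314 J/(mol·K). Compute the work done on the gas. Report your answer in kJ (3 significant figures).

W ≈ 28.3 kJ

Adiabatic ⇒ Q = 0, so W_by = −ΔU = nCᵥ(T₁ − T₂).
Cᵥ = 3R/2 = 12.47 J/(mol·K).
W = (4.13)(12.47)(530 − 1080) = -28328 J.
Work on gas = −W_by = 28328 J.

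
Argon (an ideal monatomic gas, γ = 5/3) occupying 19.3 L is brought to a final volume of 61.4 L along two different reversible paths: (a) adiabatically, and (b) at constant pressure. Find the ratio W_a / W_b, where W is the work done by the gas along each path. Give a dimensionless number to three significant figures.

W_a / W_b ≈ 0.370

Path (a) adiabatic: W = P₁V₁(1 − (V₁/V₂)^(γ−1))/(γ−1) → W_a/(P₁V₁) = 0.8065.
Path (b) isobaric: W = P₁(V₂ − V₁) → W_b/(P₁V₁) = 2.181.
W_a / W_b = 0.8065 / 2.181 = 0.3697.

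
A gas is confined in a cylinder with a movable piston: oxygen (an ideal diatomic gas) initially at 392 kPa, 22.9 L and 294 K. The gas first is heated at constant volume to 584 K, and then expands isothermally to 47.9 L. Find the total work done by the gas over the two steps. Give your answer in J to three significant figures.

W_total ≈ 13200 J

Step 1 (isochoric): W = 0 (constant volume).
After step 1: P = 778.7 kPa (V unchanged).
Step 2 (isothermal): W = P₁V₁ ln(V₂/V₁) = (17831) ln(47.9/22.9) = 13159 J.
W_total = 0 + 13159 = 13159 J.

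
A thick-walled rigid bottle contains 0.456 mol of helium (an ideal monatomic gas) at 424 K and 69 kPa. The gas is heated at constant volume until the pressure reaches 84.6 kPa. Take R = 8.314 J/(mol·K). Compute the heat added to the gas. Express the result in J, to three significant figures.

Constant volume ⇒ W = 0, so Q = ΔU = nCᵥΔT with Cᵥ = 3R/2 = 12.47 J/(mol·K).
At constant V, T₂/T₁ = P₂/P₁ ⇒ ΔT = T₁(P₂/P₁ − 1) = 424·(84.6/69 − 1) = 95.86 K.
ΔU = (0.456)(12.47)(95.86) = 545.1 J.

Q ≈ 545 J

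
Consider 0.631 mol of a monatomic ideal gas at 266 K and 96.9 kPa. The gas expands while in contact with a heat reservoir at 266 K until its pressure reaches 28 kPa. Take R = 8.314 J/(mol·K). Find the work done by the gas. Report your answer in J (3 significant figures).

Isothermal process: W = nRT ln(V₂/V₁) = nRT ln(P₁/P₂).
W = (0.631)(8.314)(266) × ln(96.9/28)
  = 1395 × ln(3.461) = 1395 × 1.241
W_by_gas = 1732 J.

W ≈ 1730 J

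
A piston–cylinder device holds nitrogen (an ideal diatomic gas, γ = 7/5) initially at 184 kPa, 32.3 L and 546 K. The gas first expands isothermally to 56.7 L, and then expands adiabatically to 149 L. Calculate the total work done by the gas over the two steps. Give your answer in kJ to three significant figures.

Step 1 (isothermal): W = P₁V₁ ln(V₂/V₁) = (5943) ln(56.7/32.3) = 3344 J.
After step 1: P = 104.8 kPa, V = 56.7 L, T = 546 K.
Step 2 (adiabatic): W = (P₁V₁ − P₂V₂)/(γ−1) = (5943 − 4038)/0.4 = 4763 J.
W_total = 3344 + 4763 = 8107 J.

W_total ≈ 8.11 kJ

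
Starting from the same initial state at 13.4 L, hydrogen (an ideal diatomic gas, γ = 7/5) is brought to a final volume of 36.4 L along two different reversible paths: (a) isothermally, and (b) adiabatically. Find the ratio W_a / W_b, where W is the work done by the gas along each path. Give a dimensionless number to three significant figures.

W_a / W_b ≈ 1.21

Path (a) isothermal: W = P₁V₁ ln(V₂/V₁) → W_a/(P₁V₁) = 0.9993.
Path (b) adiabatic: W = P₁V₁(1 − (V₁/V₂)^(γ−1))/(γ−1) → W_b/(P₁V₁) = 0.8237.
W_a / W_b = 0.9993 / 0.8237 = 1.213.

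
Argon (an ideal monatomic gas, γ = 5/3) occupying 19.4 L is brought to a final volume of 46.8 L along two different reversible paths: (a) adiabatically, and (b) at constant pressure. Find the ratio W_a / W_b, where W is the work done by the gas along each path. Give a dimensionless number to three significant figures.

W_a / W_b ≈ 0.472

Path (a) adiabatic: W = P₁V₁(1 − (V₁/V₂)^(γ−1))/(γ−1) → W_a/(P₁V₁) = 0.6661.
Path (b) isobaric: W = P₁(V₂ − V₁) → W_b/(P₁V₁) = 1.412.
W_a / W_b = 0.6661 / 1.412 = 0.4716.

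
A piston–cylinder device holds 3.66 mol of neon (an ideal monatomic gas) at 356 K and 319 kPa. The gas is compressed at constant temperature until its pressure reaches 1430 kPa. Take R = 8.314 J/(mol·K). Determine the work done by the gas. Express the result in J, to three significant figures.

Isothermal process: W = nRT ln(V₂/V₁) = nRT ln(P₁/P₂).
W = (3.66)(8.314)(356) × ln(319/1430)
  = 10833 × ln(0.2231) = 10833 × -1.5
W_by_gas = -16252 J.

W ≈ -16300 J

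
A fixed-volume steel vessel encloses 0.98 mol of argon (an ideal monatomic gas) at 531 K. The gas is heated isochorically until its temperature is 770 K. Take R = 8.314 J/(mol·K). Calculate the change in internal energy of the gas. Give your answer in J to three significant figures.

ΔU ≈ 2920 J

Constant volume ⇒ W = 0, so Q = ΔU = nCᵥΔT with Cᵥ = 3R/2 = 12.47 J/(mol·K).
ΔU = (0.98)(12.47)(770 − 531) = 2921 J.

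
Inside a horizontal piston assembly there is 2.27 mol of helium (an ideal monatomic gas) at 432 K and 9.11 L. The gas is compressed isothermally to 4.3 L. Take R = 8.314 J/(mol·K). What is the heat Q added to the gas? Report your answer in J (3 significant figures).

Q ≈ -6120 J

Isothermal ⇒ ΔU = 0, so Q = W = nRT ln(V₂/V₁).
Q = (2.27)(8.314)(432) ln(4.3/9.11) = 8153 × -0.7508 = -6121 J.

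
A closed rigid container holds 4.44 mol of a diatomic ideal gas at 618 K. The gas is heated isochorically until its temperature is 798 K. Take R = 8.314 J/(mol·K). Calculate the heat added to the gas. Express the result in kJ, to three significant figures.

Constant volume ⇒ W = 0, so Q = ΔU = nCᵥΔT with Cᵥ = 5R/2 = 20.79 J/(mol·K).
ΔU = (4.44)(20.79)(798 − 618) = 16611 J.

Q ≈ 16.6 kJ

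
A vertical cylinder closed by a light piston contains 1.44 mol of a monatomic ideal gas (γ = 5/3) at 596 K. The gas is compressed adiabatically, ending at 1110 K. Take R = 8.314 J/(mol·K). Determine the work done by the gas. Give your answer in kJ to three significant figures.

W ≈ -9.23 kJ

Adiabatic ⇒ Q = 0, so W_by = −ΔU = nCᵥ(T₁ − T₂).
Cᵥ = 3R/2 = 12.47 J/(mol·K).
W = (1.44)(12.47)(596 − 1110) = -9231 J.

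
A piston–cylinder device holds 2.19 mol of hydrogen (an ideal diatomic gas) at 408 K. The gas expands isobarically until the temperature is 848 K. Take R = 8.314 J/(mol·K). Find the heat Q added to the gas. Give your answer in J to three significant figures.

Q ≈ 28000 J

Isobaric: W = nRΔT = (2.19)(8.314)(440) = 8011 J.
ΔU = nCᵥΔT with Cᵥ = 5R/2: ΔU = (2.19)(20.79)(440) = 20028 J.
Q = ΔU + W = 20028 + 8011 = 28040 J.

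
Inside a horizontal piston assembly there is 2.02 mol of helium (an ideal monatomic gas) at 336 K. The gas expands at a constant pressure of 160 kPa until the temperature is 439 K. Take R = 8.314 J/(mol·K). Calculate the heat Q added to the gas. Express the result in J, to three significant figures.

Isobaric: W = nRΔT = (2.02)(8.314)(103) = 1730 J.
ΔU = nCᵥΔT with Cᵥ = 3R/2: ΔU = (2.02)(12.47)(103) = 2595 J.
Q = ΔU + W = 2595 + 1730 = 4325 J.

Q ≈ 4320 J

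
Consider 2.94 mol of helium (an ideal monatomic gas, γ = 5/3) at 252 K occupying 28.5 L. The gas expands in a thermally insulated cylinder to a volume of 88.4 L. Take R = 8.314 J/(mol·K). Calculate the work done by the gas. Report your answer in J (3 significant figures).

W ≈ 4900 J

Adiabatic: TV^(γ−1) = const with γ = 5/3.
T₂ = T₁ (V₁/V₂)^(γ−1) = 252 × (28.5/88.4)^0.667 = 252 × 0.4702 = 118.5 K.
W_by = nCᵥ(T₁ − T₂) = (2.94)(12.47)(252 − 118.5) = 4895 J.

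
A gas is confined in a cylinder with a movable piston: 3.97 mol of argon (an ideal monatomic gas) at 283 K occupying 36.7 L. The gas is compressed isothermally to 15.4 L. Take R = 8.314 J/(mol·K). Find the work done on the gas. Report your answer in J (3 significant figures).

Isothermal: W = nRT ln(V₂/V₁).
W = (3.97)(8.314)(283) × ln(15.4/36.7)
  = 9341 × -0.8684
W_by_gas = -8112 J; work on gas = −W_by = 8112 J.

W ≈ 8110 J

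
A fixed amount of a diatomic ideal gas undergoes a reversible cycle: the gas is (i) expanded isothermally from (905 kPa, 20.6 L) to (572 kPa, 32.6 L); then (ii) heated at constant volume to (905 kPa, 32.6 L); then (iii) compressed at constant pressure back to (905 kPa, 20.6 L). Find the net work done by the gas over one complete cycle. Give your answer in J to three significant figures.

Leg (i): W = PᵢVᵢ ln(V_f/Vᵢ) = (18643) ln(32.6/20.6) = 8558 J.
Leg (ii): W = 0.
Leg (iii): W = PΔV = (905)(20.6 − 32.6) = -10860 J.
W_net = 8558 − 10860 = -2302 J.

W_net ≈ -2300 J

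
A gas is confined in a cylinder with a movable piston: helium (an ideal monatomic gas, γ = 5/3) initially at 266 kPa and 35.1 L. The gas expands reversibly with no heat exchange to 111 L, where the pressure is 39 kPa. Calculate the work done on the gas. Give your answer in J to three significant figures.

Adiabatic: W = (P₁V₁ − P₂V₂)/(γ − 1) with γ = 5/3.
P₁V₁ = 9337 J, P₂V₂ = 4329 J.
W = (9337 − 4329) / 0.6667 = 7511 J.
Work on gas = −W_by = -7511 J.

W ≈ -7510 J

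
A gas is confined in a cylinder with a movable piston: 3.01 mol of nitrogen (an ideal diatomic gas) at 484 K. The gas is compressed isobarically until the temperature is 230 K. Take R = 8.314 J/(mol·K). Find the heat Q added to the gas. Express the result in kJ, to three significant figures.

Isobaric: W = nRΔT = (3.01)(8.314)(-254) = -6356 J.
ΔU = nCᵥΔT with Cᵥ = 5R/2: ΔU = (3.01)(20.79)(-254) = -15891 J.
Q = ΔU + W = -15891 − 6356 = -22247 J.

Q ≈ -22.2 kJ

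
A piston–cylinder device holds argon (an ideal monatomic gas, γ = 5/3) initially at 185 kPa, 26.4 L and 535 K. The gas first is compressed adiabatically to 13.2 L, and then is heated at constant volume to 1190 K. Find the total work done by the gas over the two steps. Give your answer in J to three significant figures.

W_total ≈ -4300 J

Step 1 (adiabatic): W = (P₁V₁ − P₂V₂)/(γ−1) = (4884 − 7753)/0.667 = -4303 J.
Step 2 (isochoric): W = 0 (constant volume).
W_total = -4303 + 0 = -4303 J.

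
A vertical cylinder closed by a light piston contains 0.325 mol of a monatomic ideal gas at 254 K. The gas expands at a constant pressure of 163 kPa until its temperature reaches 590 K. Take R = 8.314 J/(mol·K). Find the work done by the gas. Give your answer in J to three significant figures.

W ≈ 908 J

Isobaric: W = P ΔV = nR ΔT.
W = (0.325)(8.314)(590 − 254) = 907.9 J.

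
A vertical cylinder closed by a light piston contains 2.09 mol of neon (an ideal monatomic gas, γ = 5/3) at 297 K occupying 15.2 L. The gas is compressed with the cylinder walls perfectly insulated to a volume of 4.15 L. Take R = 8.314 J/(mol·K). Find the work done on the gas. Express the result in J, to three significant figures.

Adiabatic: TV^(γ−1) = const with γ = 5/3.
T₂ = T₁ (V₁/V₂)^(γ−1) = 297 × (15.2/4.15)^0.667 = 297 × 2.376 = 705.7 K.
W_by = nCᵥ(T₁ − T₂) = (2.09)(12.47)(297 − 705.7) = -10653 J.
Work on gas = −W_by = 10653 J.

W ≈ 10700 J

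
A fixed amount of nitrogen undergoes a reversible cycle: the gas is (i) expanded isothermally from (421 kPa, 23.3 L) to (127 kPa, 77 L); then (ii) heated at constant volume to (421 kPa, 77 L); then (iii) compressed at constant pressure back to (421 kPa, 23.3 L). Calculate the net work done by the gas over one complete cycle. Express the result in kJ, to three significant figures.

Leg (i): W = PᵢVᵢ ln(V_f/Vᵢ) = (9809) ln(77/23.3) = 11726 J.
Leg (ii): W = 0.
Leg (iii): W = PΔV = (421)(23.3 − 77) = -22608 J.
W_net = 11726 − 22608 = -10882 J.

W_net ≈ -10.9 kJ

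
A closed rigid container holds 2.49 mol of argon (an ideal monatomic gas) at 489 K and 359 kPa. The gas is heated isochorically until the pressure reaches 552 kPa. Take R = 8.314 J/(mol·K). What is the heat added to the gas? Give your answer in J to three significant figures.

Constant volume ⇒ W = 0, so Q = ΔU = nCᵥΔT with Cᵥ = 3R/2 = 12.47 J/(mol·K).
At constant V, T₂/T₁ = P₂/P₁ ⇒ ΔT = T₁(P₂/P₁ − 1) = 489·(552/359 − 1) = 262.9 K.
ΔU = (2.49)(12.47)(262.9) = 8163 J.

Q ≈ 8160 J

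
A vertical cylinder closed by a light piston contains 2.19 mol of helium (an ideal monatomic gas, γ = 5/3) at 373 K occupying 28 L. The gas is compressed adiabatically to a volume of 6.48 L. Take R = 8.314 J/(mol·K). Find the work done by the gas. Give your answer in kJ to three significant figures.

Adiabatic: TV^(γ−1) = const with γ = 5/3.
T₂ = T₁ (V₁/V₂)^(γ−1) = 373 × (28/6.48)^0.667 = 373 × 2.653 = 989.5 K.
W_by = nCᵥ(T₁ − T₂) = (2.19)(12.47)(373 − 989.5) = -16838 J.

W ≈ -16.8 kJ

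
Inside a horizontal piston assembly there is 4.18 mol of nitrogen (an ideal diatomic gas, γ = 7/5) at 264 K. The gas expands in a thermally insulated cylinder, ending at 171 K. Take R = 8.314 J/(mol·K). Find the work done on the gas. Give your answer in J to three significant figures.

Adiabatic ⇒ Q = 0, so W_by = −ΔU = nCᵥ(T₁ − T₂).
Cᵥ = 5R/2 = 20.79 J/(mol·K).
W = (4.18)(20.79)(264 − 171) = 8080 J.
Work on gas = −W_by = -8080 J.

W ≈ -8080 J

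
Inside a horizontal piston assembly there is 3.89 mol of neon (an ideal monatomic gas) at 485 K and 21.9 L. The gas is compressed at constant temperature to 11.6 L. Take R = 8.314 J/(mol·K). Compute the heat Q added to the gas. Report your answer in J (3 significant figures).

Isothermal ⇒ ΔU = 0, so Q = W = nRT ln(V₂/V₁).
Q = (3.89)(8.314)(485) ln(11.6/21.9) = 15686 × -0.6355 = -9968 J.

Q ≈ -9970 J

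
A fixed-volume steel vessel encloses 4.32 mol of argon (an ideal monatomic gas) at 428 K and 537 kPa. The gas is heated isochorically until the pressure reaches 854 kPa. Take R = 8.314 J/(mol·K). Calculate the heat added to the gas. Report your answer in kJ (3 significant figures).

Constant volume ⇒ W = 0, so Q = ΔU = nCᵥΔT with Cᵥ = 3R/2 = 12.47 J/(mol·K).
At constant V, T₂/T₁ = P₂/P₁ ⇒ ΔT = T₁(P₂/P₁ − 1) = 428·(854/537 − 1) = 252.7 K.
ΔU = (4.32)(12.47)(252.7) = 13612 J.

Q ≈ 13.6 kJ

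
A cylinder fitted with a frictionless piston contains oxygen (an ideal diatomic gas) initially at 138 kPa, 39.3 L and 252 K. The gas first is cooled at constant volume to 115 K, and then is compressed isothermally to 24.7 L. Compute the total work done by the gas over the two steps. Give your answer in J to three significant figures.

W_total ≈ -1150 J

Step 1 (isochoric): W = 0 (constant volume).
After step 1: P = 62.98 kPa (V unchanged).
Step 2 (isothermal): W = P₁V₁ ln(V₂/V₁) = (2475) ln(24.7/39.3) = -1149 J.
W_total = 0 − 1149 = -1149 J.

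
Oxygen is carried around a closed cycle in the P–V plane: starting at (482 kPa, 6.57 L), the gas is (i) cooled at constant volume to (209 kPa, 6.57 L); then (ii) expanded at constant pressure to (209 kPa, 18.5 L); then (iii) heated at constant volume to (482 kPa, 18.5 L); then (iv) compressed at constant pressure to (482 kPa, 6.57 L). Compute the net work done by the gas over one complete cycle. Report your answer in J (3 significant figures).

Constant-volume legs do no work.
W(ii) = (209)(18.5 − 6.57) = 2493 J; W(iv) = (482)(6.57 − 18.5) = -5750 J.
W_net = 2493 − 5750 = -3257 J (the counter-clockwise enclosed area).

W_net ≈ -3260 J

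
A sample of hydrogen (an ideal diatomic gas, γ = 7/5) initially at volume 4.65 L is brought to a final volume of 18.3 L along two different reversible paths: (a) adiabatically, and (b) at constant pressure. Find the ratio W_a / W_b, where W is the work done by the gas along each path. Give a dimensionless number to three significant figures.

Path (a) adiabatic: W = P₁V₁(1 − (V₁/V₂)^(γ−1))/(γ−1) → W_a/(P₁V₁) = 1.055.
Path (b) isobaric: W = P₁(V₂ − V₁) → W_b/(P₁V₁) = 2.935.
W_a / W_b = 1.055 / 2.935 = 0.3593.

W_a / W_b ≈ 0.359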